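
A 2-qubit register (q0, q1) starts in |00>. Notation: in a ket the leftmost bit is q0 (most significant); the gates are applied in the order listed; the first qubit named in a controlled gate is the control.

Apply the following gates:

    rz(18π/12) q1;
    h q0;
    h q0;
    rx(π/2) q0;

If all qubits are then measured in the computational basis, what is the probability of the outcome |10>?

The probability of measuring |10> is 1/2. Key observation: gates 2-3 undo each other exactly, leaving only the rest of the circuit to track.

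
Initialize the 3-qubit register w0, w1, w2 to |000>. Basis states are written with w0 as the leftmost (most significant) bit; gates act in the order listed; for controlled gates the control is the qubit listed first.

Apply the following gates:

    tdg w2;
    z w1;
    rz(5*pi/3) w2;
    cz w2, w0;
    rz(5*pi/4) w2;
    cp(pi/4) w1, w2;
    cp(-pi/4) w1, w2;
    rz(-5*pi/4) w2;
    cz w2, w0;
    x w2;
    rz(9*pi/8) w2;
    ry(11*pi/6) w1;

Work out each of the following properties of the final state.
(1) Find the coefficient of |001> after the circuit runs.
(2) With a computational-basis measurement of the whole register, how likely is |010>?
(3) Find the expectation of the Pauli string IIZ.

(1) The final state's coefficient on |001> equals (sqrt(2) + sqrt(6))*exp(35*I*pi/48)/4. Key observation: steps 4-9 multiply out to the identity, so the circuit reduces to the remaining gates.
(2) Outcome |010> occurs with probability 0.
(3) The observable IIZ averages to -1.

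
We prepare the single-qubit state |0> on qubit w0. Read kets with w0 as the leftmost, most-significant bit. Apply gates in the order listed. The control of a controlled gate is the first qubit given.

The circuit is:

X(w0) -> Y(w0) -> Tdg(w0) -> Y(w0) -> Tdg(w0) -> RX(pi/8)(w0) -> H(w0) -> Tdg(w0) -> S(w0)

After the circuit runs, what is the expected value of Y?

The expectation value of Y is sqrt(2)*(-sqrt(sqrt(2) + 2) - sqrt(2 - sqrt(2)))/4.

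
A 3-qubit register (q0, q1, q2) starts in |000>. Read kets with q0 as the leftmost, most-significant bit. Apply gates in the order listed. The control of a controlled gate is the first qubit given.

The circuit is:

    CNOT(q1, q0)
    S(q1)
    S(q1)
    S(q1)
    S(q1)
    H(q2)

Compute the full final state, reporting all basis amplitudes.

After the circuit, the state carries amplitude sqrt(2)/2 on |000>, sqrt(2)/2 on |001>, and 0 on every other basis state. Key observation: steps 2-5 multiply out to the identity, so the circuit reduces to the remaining gates.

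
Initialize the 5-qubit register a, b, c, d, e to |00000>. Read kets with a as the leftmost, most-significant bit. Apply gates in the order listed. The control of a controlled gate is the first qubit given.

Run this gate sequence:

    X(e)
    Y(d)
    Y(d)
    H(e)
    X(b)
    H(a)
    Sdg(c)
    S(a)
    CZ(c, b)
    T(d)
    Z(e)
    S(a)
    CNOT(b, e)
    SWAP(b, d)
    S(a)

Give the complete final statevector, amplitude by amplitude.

The final amplitudes are 1/2 on |00010>, 1/2 on |00011>, -I/2 on |10010>, -I/2 on |10011>, and 0 on every other basis state.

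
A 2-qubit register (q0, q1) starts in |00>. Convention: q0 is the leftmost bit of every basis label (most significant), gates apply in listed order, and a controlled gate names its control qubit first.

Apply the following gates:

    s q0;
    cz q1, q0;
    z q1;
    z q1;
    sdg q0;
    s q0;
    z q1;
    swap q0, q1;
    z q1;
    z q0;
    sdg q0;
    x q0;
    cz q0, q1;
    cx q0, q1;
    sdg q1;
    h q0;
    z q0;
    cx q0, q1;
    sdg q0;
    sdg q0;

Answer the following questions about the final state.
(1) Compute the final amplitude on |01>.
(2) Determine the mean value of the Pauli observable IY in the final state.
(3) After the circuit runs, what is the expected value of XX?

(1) The amplitude on |01> is -sqrt(2)*I/2.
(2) The observable IY averages to 0.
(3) The observable XX averages to -1.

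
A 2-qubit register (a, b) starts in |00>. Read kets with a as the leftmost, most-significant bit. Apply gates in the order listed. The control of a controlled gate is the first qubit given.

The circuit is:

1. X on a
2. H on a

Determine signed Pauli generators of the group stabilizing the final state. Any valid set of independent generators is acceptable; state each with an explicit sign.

The final state is stabilized by the group generated by -XI, +IZ; other independent generating sets are equally valid.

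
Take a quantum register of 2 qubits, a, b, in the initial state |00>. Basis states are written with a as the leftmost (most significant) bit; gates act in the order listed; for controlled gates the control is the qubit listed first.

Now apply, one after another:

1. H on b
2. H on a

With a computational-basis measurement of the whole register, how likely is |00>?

Outcome |00> occurs with probability 1/4.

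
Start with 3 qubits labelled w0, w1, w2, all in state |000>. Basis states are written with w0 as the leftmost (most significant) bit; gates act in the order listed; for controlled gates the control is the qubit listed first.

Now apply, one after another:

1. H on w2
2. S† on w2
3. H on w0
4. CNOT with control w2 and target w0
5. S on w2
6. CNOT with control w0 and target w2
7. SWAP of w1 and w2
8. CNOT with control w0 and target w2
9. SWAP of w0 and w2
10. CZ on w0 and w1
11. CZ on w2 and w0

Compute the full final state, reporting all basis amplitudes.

The final amplitudes are 1/2 on |000>, 0 on |001>, 1/2 on |010>, 0 on |011>, 0 on |100>, -1/2 on |101>, 0 on |110>, 1/2 on |111>.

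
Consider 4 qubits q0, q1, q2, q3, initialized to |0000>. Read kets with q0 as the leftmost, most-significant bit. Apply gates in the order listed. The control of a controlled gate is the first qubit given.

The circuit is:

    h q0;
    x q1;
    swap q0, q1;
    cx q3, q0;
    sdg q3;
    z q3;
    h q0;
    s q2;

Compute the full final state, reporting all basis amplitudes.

After the circuit, the state carries amplitude 1/2 on |0000>, 1/2 on |0100>, -1/2 on |1000>, -1/2 on |1100>, and 0 on every other basis state.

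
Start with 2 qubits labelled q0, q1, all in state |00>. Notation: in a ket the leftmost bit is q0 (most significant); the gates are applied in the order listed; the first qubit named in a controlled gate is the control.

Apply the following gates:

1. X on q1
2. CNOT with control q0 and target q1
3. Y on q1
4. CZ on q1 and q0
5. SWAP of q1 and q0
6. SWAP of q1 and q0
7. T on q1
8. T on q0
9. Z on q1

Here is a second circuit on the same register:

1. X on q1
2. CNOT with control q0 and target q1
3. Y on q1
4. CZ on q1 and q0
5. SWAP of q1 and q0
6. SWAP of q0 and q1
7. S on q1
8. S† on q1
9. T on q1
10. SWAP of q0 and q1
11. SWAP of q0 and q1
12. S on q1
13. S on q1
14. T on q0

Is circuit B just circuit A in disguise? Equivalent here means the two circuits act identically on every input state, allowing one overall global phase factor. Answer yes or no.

Yes: on every input state the two circuits agree up to one overall phase factor.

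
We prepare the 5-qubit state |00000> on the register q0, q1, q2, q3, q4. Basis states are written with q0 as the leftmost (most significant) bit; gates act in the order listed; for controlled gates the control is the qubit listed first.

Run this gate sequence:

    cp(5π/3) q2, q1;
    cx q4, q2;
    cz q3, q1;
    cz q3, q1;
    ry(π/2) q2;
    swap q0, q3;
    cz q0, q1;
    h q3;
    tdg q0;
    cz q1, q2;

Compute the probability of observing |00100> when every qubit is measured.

Outcome |00100> occurs with probability 1/4. Key observation: gates 3-4 undo each other exactly, leaving only the rest of the circuit to track.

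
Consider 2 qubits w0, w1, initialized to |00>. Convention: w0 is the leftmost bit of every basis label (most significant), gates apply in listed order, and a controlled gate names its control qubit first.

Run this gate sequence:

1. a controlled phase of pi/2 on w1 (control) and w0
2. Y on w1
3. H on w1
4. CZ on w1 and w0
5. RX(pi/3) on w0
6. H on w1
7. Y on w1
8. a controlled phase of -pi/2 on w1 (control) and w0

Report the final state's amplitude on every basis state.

The resulting statevector has amplitude sqrt(3)/2 on |00>, 0 on |01>, -I/2 on |10>, 0 on |11>.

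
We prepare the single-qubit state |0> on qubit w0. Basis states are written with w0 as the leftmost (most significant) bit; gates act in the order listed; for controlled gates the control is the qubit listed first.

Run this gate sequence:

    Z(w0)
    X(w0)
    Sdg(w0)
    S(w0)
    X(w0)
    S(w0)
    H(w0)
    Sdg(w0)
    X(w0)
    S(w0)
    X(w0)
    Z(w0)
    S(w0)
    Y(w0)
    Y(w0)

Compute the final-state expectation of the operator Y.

The observable Y averages to 1. Key observation: gates 2-5 undo each other exactly, leaving only the rest of the circuit to track.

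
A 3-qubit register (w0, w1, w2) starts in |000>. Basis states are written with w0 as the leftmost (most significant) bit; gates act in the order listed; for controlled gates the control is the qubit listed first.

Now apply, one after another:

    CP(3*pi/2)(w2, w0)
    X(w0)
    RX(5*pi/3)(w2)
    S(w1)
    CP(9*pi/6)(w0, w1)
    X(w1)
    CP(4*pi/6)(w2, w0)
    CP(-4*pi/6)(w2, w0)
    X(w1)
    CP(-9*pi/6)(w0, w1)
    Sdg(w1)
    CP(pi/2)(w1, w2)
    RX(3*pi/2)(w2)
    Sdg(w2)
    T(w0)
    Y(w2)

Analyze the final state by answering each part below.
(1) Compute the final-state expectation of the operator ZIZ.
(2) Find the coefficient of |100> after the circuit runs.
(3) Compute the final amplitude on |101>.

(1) The observable ZIZ averages to -sqrt(3)/2. Key observation: steps 4-11 multiply out to the identity, so the circuit reduces to the remaining gates.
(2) The amplitude on |100> is (-sqrt(6) - sqrt(2))*exp(3*I*pi/4)/4.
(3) |101> carries amplitude (-sqrt(2) + sqrt(6))*exp(3*I*pi/4)/4 in the final state.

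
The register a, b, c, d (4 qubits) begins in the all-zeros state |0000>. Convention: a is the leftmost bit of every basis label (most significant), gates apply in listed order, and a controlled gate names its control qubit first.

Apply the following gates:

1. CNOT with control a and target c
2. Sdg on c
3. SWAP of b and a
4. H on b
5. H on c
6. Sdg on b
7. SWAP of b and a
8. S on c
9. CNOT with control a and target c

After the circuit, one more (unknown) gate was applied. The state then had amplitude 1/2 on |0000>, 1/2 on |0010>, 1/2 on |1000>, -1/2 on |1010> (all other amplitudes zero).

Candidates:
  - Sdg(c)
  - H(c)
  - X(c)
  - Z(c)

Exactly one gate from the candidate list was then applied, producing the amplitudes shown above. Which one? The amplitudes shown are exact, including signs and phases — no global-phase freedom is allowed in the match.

The applied gate was Sdg(c).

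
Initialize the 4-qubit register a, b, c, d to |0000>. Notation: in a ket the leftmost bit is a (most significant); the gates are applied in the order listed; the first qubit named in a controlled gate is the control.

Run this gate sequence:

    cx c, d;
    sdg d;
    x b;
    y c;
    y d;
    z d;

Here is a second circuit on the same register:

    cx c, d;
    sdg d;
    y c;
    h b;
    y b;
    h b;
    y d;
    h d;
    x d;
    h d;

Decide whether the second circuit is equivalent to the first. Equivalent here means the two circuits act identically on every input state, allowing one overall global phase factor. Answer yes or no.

No: there is an input state on which the two circuits produce genuinely different outputs (not merely differing by a phase).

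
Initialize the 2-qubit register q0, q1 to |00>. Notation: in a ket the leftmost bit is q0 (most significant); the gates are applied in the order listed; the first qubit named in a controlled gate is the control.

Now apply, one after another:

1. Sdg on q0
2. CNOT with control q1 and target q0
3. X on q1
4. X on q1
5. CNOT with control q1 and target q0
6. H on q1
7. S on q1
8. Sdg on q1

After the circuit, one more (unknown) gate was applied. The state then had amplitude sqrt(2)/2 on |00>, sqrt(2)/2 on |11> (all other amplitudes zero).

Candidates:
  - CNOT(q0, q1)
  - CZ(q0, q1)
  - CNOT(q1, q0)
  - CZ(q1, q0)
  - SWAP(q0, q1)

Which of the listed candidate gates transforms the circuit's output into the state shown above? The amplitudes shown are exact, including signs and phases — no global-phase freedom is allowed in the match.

The unique candidate consistent with the amplitudes is CNOT(q1, q0). Key observation: gates 2-5 undo each other exactly, leaving only the rest of the circuit to track.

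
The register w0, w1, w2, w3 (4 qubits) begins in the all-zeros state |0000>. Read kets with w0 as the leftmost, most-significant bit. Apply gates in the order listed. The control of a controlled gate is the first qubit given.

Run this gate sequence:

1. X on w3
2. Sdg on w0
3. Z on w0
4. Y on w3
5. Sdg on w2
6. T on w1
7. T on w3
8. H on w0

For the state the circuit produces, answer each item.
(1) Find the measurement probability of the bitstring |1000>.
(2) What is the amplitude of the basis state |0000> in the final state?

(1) The probability of measuring |1000> is 1/2.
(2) The final state's coefficient on |0000> equals -sqrt(2)*I/2.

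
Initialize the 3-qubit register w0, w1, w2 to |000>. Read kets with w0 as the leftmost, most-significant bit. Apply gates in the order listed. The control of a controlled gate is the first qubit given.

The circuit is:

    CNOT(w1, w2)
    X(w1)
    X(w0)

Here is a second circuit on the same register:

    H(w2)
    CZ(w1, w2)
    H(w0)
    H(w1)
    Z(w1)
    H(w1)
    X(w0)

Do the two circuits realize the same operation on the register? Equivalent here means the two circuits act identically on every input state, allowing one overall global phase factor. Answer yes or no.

No: there is an input state on which the two circuits produce genuinely different outputs (not merely differing by a phase).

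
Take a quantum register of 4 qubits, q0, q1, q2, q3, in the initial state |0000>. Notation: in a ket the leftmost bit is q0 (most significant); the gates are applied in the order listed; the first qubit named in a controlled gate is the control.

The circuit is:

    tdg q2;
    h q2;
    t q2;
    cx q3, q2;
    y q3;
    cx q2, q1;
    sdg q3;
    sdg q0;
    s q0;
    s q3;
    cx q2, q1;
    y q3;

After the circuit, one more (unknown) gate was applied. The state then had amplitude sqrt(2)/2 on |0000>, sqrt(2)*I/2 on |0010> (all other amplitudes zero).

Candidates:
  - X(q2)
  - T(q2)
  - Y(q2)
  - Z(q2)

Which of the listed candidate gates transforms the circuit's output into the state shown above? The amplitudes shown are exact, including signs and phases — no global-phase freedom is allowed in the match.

The applied gate was T(q2).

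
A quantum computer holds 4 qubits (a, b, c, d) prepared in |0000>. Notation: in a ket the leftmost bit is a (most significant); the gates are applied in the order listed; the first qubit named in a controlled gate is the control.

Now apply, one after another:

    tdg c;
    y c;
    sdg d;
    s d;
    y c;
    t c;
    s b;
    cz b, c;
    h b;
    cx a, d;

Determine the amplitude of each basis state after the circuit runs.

The resulting statevector has amplitude sqrt(2)/2 on |0000>, sqrt(2)/2 on |0100>, and 0 on every other basis state. Key observation: gates 1-6 undo each other exactly, leaving only the rest of the circuit to track.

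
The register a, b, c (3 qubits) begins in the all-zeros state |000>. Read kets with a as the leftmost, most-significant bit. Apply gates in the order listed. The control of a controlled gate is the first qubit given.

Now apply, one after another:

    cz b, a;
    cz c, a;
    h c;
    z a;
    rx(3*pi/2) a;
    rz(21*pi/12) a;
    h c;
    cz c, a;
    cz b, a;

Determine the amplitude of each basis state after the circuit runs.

The final amplitudes are sqrt(2)*exp(I*pi/8)/2 on |000>, sqrt(2)*exp(3*I*pi/8)/2 on |100>, and 0 on every other basis state.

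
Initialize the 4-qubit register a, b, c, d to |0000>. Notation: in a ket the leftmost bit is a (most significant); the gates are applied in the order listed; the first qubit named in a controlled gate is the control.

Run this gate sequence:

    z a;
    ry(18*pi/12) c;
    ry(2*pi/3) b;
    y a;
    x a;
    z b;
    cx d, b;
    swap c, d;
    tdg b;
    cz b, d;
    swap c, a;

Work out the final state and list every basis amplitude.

After the circuit, the state carries amplitude -sqrt(2)*I/4 on |0000>, sqrt(2)*I/4 on |0001>, sqrt(6)*exp(I*pi/4)/4 on |0100>, sqrt(6)*exp(I*pi/4)/4 on |0101>, and 0 on every other basis state.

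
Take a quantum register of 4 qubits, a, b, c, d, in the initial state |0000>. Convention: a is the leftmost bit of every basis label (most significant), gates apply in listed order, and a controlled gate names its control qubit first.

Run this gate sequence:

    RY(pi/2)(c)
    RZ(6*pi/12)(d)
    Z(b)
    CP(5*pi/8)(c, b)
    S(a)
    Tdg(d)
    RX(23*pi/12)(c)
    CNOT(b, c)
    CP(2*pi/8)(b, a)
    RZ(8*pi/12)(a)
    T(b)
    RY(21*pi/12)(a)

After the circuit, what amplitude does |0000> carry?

|0000> carries amplitude (-sqrt(6) - sqrt(3) - 1 - sqrt(2)*I - I + sqrt(3)*I)*exp(5*I*pi/12)/8 in the final state.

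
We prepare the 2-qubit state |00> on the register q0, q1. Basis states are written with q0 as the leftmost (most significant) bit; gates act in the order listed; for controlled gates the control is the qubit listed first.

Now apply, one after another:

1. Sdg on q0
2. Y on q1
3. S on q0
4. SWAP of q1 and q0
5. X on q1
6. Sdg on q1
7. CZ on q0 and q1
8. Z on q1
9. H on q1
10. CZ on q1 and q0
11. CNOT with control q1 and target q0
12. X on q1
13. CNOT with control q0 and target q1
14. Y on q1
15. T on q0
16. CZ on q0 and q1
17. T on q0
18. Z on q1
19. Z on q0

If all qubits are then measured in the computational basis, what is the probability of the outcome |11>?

A full measurement returns |11> with probability 1/2.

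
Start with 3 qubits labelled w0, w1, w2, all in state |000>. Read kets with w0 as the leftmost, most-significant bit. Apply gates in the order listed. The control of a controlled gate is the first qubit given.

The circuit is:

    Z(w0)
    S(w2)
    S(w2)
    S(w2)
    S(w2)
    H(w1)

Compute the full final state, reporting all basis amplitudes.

The resulting statevector has amplitude sqrt(2)/2 on |000>, sqrt(2)/2 on |010>, and 0 on every other basis state.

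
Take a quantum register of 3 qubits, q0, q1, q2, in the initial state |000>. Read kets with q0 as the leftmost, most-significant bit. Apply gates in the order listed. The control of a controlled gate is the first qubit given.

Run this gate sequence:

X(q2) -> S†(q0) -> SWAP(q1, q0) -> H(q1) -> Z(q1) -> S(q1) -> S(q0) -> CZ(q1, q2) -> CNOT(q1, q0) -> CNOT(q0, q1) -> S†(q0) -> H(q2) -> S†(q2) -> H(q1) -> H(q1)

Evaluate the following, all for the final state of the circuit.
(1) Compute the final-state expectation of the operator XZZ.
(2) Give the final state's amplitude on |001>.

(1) The observable XZZ averages to 0.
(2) The amplitude on |001> is I/2.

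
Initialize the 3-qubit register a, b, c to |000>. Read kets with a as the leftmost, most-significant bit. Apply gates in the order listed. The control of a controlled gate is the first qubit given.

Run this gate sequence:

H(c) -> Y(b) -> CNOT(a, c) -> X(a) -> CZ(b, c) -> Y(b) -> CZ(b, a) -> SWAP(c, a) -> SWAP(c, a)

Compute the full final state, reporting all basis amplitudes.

After the circuit, the state carries amplitude sqrt(2)/2 on |100>, -sqrt(2)/2 on |101>, and 0 on every other basis state. Key observation: steps 8-9 multiply out to the identity, so the circuit reduces to the remaining gates.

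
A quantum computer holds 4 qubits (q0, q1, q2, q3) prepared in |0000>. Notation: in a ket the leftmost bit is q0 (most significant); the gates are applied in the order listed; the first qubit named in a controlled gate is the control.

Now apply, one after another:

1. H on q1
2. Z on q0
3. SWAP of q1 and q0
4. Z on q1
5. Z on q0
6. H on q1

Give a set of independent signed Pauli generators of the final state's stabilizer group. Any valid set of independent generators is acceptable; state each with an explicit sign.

The final state is stabilized by the group generated by -XIII, +IXII, +IIZI, +IIIZ; other independent generating sets are equally valid.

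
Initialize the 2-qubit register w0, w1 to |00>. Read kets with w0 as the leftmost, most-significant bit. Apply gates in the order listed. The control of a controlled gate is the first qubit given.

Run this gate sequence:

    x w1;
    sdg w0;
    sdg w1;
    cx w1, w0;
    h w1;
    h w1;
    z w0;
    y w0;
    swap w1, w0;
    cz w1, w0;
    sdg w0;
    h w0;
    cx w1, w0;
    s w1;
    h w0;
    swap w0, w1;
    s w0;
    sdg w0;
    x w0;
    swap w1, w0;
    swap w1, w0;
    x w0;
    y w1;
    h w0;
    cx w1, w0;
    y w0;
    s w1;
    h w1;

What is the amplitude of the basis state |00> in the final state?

The amplitude on |00> is I/2. Key observation: the block from step 17 through step 18 cancels to the identity and can be dropped.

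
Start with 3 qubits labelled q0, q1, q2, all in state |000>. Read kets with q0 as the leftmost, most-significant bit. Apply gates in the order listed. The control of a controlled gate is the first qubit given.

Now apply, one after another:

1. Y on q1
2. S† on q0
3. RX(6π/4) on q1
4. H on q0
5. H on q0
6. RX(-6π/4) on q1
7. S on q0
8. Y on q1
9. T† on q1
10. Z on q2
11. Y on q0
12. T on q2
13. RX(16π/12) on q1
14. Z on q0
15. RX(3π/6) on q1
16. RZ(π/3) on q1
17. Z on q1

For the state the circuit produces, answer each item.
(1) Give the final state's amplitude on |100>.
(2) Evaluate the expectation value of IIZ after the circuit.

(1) The amplitude on |100> is (sqrt(2) + sqrt(6))*exp(I*pi/3)/4. Key observation: gates 1-8 undo each other exactly, leaving only the rest of the circuit to track.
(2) In the final state, IIZ has expectation 1.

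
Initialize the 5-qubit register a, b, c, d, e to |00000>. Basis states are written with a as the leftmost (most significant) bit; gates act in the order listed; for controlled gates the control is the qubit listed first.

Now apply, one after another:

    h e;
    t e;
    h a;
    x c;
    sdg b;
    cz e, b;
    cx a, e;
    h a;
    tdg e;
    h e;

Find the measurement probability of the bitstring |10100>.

Outcome |10100> occurs with probability 3/8 - sqrt(2)/4.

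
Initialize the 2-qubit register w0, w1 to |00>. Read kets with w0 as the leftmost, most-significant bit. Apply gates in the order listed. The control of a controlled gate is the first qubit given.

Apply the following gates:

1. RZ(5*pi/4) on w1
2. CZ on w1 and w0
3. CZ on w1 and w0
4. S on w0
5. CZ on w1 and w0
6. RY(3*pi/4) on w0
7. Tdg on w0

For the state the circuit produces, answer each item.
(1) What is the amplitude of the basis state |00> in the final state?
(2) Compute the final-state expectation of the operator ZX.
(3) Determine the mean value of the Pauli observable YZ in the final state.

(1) The amplitude on |00> is -sqrt(2 - sqrt(2))*exp(3*I*pi/8)/2. Key observation: the block from step 2 through step 3 cancels to the identity and can be dropped.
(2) The expectation value of ZX is 0.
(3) The observable YZ averages to -1/2.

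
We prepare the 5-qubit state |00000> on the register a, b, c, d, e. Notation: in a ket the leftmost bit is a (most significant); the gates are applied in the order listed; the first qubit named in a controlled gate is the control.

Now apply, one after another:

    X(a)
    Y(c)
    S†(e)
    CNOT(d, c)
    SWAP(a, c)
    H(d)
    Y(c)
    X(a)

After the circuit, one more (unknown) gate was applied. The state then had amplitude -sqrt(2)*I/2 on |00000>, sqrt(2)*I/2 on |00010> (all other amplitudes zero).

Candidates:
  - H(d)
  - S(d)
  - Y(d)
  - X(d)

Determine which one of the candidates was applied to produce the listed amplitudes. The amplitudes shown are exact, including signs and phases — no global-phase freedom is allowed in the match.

The applied gate was Y(d).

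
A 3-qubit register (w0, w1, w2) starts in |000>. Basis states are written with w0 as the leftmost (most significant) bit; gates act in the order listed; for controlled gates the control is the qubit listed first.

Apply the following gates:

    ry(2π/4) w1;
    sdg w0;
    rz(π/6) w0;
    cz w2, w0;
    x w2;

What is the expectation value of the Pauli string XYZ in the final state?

In the final state, XYZ has expectation 0.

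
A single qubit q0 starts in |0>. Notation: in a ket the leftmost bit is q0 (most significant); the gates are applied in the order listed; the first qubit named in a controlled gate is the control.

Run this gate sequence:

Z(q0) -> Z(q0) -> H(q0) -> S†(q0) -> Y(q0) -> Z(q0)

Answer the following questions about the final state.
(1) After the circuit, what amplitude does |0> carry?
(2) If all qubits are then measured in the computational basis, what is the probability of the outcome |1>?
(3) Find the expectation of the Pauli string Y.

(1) The final state's coefficient on |0> equals -sqrt(2)/2.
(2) A full measurement returns |1> with probability 1/2.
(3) The expectation value of Y is 1.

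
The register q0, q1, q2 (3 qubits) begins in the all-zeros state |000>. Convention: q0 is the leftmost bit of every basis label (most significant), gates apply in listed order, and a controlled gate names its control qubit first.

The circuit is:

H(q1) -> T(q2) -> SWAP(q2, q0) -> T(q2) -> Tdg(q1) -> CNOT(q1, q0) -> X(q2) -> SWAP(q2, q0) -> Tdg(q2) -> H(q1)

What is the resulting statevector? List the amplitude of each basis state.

The final amplitudes are 0 on |000>, 0 on |001>, 0 on |010>, 0 on |011>, 1/2 on |100>, -I/2 on |101>, 1/2 on |110>, I/2 on |111>.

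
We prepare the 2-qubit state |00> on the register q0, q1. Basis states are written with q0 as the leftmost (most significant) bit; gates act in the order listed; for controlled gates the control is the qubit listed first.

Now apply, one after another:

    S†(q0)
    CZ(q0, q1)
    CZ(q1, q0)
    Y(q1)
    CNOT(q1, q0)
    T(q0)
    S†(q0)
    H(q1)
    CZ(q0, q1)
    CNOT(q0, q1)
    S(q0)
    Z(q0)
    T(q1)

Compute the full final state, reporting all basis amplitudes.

The final amplitudes are 0 on |00>, 0 on |01>, -sqrt(2)*exp(3*I*pi/4)/2 on |10>, sqrt(2)/2 on |11>.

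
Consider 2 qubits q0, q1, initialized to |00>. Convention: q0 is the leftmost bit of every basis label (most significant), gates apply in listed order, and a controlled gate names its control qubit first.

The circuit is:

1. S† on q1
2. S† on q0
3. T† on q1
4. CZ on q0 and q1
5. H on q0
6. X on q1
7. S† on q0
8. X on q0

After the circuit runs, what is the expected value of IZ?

The expectation value of IZ is -1.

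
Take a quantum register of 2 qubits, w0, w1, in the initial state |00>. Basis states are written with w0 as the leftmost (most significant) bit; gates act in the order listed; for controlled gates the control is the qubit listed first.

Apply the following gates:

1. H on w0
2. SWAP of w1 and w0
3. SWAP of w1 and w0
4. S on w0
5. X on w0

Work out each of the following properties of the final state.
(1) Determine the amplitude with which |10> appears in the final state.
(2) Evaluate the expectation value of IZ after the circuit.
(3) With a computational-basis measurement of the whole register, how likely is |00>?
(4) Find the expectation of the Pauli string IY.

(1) The final state's coefficient on |10> equals sqrt(2)/2. Key observation: steps 2-3 multiply out to the identity, so the circuit reduces to the remaining gates.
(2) The expectation value of IZ is 1.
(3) The probability of measuring |00> is 1/2.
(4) The observable IY averages to 0.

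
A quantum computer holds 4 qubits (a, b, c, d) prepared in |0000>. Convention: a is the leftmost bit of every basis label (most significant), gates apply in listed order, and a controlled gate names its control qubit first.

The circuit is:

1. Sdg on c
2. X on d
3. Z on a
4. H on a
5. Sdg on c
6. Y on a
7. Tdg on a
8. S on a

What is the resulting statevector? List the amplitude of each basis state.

The resulting statevector has amplitude -sqrt(2)*I/2 on |0001>, sqrt(2)*exp(3*I*pi/4)/2 on |1001>, and 0 on every other basis state.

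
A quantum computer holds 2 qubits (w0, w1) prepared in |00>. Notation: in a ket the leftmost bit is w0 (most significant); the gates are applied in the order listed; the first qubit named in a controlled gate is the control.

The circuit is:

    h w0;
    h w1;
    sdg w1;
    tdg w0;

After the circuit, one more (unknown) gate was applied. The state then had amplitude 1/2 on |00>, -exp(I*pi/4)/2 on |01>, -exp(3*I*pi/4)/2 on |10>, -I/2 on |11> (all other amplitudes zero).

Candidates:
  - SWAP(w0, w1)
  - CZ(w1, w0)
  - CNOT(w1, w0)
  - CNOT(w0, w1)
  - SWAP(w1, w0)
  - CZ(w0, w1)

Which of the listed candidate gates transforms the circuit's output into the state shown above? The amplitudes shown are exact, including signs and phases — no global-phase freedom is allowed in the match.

The unique candidate consistent with the amplitudes is CNOT(w1, w0).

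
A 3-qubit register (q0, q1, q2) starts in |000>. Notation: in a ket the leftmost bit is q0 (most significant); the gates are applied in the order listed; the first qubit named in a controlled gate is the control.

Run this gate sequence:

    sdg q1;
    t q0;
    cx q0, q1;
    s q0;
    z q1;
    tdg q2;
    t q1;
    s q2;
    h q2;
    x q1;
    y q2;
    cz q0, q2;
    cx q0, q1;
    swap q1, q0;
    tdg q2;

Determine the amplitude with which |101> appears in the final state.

The amplitude on |101> is sqrt(2)*exp(I*pi/4)/2.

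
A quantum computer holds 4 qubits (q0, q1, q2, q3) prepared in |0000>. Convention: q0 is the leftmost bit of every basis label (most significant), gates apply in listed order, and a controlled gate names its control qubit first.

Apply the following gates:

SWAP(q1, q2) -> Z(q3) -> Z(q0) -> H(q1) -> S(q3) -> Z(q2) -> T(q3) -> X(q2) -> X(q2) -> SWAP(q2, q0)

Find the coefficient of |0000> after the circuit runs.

|0000> carries amplitude sqrt(2)/2 in the final state.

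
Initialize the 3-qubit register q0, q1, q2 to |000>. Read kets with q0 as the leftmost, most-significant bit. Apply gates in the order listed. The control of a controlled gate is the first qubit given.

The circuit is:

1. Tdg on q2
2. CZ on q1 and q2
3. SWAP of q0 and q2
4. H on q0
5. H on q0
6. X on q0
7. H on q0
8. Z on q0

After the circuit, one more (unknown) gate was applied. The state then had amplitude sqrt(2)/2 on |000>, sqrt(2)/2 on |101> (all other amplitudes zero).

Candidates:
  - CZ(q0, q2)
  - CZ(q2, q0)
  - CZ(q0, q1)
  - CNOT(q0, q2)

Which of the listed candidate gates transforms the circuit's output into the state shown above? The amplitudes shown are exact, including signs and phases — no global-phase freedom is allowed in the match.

It was CNOT(q0, q2) that produced the state shown. Key observation: steps 5-8 multiply out to the identity, so the circuit reduces to the remaining gates.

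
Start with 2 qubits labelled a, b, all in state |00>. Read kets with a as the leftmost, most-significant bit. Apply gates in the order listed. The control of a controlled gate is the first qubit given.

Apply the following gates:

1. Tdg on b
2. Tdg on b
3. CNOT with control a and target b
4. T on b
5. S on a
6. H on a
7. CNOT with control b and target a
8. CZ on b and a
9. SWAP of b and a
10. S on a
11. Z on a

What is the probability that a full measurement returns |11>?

The probability of measuring |11> is 0.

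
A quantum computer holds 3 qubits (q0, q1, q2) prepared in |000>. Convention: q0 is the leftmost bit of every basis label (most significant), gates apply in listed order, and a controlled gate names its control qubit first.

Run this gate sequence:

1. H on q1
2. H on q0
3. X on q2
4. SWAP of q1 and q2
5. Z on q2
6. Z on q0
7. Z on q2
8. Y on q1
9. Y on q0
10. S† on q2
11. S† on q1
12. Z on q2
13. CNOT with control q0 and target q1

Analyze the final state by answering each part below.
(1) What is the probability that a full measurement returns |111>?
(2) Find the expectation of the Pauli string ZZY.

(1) Outcome |111> occurs with probability 1/4.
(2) The observable ZZY averages to 1.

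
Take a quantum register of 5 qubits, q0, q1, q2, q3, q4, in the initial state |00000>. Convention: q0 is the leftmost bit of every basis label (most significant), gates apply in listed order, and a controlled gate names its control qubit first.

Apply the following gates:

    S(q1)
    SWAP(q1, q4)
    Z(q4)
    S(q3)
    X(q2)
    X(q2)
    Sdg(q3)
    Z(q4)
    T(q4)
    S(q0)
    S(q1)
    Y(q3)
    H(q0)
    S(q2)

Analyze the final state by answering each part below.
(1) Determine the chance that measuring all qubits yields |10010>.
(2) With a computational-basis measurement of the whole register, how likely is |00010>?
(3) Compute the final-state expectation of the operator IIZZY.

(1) A full measurement returns |10010> with probability 1/2. Key observation: steps 3-8 multiply out to the identity, so the circuit reduces to the remaining gates.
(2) A full measurement returns |00010> with probability 1/2.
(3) In the final state, IIZZY has expectation 0.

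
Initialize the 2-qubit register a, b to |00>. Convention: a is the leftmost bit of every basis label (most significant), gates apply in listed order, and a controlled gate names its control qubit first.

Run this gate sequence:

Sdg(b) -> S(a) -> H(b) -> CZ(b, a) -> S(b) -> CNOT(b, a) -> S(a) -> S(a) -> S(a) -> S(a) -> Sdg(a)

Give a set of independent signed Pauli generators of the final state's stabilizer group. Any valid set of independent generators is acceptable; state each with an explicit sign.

The final state is stabilized by the group generated by +XX, +ZZ; other independent generating sets are equally valid. Key observation: steps 7-10 multiply out to the identity, so the circuit reduces to the remaining gates.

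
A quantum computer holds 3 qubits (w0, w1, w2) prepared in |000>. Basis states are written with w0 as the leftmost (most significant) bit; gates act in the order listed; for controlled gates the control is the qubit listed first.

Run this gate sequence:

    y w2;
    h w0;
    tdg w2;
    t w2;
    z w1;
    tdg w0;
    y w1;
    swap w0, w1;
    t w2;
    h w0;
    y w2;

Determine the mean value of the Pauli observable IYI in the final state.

In the final state, IYI has expectation -sqrt(2)/2.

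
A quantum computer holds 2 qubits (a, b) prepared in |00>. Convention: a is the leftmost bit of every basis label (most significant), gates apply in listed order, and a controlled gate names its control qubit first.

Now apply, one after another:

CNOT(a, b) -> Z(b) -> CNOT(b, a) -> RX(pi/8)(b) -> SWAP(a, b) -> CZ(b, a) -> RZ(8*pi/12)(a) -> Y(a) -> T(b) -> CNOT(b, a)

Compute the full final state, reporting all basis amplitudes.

The final amplitudes are -exp(I*pi/3)*sin(pi/16) on |00>, 0 on |01>, exp(I*pi/6)*cos(pi/16) on |10>, 0 on |11>.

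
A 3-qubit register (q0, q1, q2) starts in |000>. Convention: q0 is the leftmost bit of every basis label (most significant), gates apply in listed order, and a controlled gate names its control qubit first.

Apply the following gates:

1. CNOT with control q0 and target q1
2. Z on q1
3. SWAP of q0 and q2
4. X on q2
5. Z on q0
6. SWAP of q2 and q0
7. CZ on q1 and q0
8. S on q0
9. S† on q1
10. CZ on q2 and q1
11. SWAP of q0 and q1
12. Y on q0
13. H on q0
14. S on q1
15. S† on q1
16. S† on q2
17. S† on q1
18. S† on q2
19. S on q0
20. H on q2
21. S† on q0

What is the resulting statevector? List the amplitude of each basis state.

The resulting statevector has amplitude 0 on |000>, 0 on |001>, I/2 on |010>, I/2 on |011>, 0 on |100>, 0 on |101>, -I/2 on |110>, -I/2 on |111>.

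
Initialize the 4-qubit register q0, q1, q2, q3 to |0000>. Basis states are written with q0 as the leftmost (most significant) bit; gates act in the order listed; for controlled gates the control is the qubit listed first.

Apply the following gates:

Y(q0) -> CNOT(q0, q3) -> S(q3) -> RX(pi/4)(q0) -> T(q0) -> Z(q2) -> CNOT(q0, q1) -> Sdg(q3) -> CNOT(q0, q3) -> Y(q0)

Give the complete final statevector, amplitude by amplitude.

The final amplitudes are sqrt(sqrt(2) + 2)*exp(I*pi/4)/2 on |0100>, I*sqrt(2 - sqrt(2))/2 on |1001>, and 0 on every other basis state.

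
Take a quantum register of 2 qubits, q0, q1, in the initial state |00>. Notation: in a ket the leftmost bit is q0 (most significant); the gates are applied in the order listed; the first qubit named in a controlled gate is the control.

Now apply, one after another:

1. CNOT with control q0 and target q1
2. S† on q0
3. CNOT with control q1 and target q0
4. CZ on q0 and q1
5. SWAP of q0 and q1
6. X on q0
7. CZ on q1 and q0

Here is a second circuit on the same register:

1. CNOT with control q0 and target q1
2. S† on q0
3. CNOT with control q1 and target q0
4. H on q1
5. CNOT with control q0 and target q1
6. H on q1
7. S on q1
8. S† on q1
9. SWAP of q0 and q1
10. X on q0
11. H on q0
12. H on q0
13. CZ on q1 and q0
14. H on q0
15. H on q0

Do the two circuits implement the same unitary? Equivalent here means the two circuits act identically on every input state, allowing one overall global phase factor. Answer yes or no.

Yes — the two circuits implement the same unitary up to a global phase.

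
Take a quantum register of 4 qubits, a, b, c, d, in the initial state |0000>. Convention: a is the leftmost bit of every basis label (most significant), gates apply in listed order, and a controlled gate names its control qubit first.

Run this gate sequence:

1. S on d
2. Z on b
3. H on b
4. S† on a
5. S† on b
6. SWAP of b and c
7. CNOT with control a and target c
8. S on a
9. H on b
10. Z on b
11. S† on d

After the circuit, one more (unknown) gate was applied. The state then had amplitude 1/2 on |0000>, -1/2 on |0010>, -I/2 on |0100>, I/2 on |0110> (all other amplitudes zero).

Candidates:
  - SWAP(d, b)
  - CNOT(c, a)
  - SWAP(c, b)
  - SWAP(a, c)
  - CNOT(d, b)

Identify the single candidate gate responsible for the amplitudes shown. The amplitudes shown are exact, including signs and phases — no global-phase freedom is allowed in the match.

It was SWAP(c, b) that produced the state shown.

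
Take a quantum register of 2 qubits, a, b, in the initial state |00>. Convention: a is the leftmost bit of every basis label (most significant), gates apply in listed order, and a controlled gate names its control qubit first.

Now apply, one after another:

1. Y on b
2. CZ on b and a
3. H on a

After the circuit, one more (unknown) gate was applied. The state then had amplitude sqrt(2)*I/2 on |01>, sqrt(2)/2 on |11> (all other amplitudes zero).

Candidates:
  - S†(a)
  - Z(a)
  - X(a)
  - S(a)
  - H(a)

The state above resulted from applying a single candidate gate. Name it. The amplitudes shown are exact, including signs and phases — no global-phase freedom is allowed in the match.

The applied gate was S†(a).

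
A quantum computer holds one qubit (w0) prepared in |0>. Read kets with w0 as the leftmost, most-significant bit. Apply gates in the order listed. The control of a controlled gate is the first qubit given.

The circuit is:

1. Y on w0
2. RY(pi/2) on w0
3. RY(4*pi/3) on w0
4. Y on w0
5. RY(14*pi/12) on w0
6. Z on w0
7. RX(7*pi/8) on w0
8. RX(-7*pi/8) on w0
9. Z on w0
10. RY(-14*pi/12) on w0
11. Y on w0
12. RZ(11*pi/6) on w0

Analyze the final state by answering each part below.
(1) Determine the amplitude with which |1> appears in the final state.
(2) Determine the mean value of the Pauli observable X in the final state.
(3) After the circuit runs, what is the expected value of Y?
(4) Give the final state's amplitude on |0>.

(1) The amplitude on |1> is -sqrt(2)*I*exp(11*I*pi/12)*cos(7*pi/16)**2/4 - sqrt(6)*I*exp(11*I*pi/12)*cos(7*pi/16)**2/4 - sqrt(2)*I*exp(11*I*pi/12)*sin(7*pi/16)**2/4 - sqrt(6)*I*exp(11*I*pi/12)*sin(7*pi/16)**2/4. Key observation: gates 4-11 undo each other exactly, leaving only the rest of the circuit to track.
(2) The expectation value of X is sqrt(3)/4.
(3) The expectation value of Y is -1/4.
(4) The amplitude on |0> is sqrt(2)*I*exp(-11*I*pi/12)*sin(7*pi/16)**2/4 + sqrt(2)*I*exp(-11*I*pi/12)*cos(7*pi/16)**2/4 - sqrt(6)*I*exp(-11*I*pi/12)*cos(7*pi/16)**2/4 - sqrt(6)*I*exp(-11*I*pi/12)*sin(7*pi/16)**2/4.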